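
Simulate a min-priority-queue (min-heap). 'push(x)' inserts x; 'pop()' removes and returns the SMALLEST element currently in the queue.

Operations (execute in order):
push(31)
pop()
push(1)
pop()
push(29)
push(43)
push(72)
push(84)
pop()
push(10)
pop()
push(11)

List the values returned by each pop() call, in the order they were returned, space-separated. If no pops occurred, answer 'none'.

Answer: 31 1 29 10

Derivation:
push(31): heap contents = [31]
pop() → 31: heap contents = []
push(1): heap contents = [1]
pop() → 1: heap contents = []
push(29): heap contents = [29]
push(43): heap contents = [29, 43]
push(72): heap contents = [29, 43, 72]
push(84): heap contents = [29, 43, 72, 84]
pop() → 29: heap contents = [43, 72, 84]
push(10): heap contents = [10, 43, 72, 84]
pop() → 10: heap contents = [43, 72, 84]
push(11): heap contents = [11, 43, 72, 84]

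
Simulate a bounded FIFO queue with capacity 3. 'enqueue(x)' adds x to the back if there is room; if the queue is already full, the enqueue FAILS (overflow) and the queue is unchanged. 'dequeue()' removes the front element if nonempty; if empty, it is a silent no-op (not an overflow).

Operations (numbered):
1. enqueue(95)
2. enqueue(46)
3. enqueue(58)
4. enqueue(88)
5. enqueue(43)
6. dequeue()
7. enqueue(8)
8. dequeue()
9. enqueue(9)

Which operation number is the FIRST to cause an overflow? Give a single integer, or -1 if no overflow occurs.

1. enqueue(95): size=1
2. enqueue(46): size=2
3. enqueue(58): size=3
4. enqueue(88): size=3=cap → OVERFLOW (fail)
5. enqueue(43): size=3=cap → OVERFLOW (fail)
6. dequeue(): size=2
7. enqueue(8): size=3
8. dequeue(): size=2
9. enqueue(9): size=3

Answer: 4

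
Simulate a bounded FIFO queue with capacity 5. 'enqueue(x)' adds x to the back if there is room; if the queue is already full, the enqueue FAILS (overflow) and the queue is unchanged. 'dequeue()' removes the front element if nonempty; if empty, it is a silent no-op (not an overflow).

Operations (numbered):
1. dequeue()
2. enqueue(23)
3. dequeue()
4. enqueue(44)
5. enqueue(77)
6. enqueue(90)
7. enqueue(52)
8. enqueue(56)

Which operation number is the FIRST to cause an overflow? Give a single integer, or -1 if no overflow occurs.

Answer: -1

Derivation:
1. dequeue(): empty, no-op, size=0
2. enqueue(23): size=1
3. dequeue(): size=0
4. enqueue(44): size=1
5. enqueue(77): size=2
6. enqueue(90): size=3
7. enqueue(52): size=4
8. enqueue(56): size=5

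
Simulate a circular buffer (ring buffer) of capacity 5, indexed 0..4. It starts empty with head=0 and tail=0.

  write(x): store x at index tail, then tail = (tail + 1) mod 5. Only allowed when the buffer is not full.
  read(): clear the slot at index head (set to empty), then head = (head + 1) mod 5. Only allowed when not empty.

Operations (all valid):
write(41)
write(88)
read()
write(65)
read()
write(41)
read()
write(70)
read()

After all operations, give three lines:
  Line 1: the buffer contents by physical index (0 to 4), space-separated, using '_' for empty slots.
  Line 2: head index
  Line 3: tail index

Answer: _ _ _ _ 70
4
0

Derivation:
write(41): buf=[41 _ _ _ _], head=0, tail=1, size=1
write(88): buf=[41 88 _ _ _], head=0, tail=2, size=2
read(): buf=[_ 88 _ _ _], head=1, tail=2, size=1
write(65): buf=[_ 88 65 _ _], head=1, tail=3, size=2
read(): buf=[_ _ 65 _ _], head=2, tail=3, size=1
write(41): buf=[_ _ 65 41 _], head=2, tail=4, size=2
read(): buf=[_ _ _ 41 _], head=3, tail=4, size=1
write(70): buf=[_ _ _ 41 70], head=3, tail=0, size=2
read(): buf=[_ _ _ _ 70], head=4, tail=0, size=1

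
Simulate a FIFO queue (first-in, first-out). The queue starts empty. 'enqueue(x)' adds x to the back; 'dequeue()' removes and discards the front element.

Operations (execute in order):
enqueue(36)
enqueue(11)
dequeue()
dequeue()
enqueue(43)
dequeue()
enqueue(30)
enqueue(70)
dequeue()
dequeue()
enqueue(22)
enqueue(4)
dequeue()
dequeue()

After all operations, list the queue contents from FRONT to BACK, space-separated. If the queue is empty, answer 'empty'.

enqueue(36): [36]
enqueue(11): [36, 11]
dequeue(): [11]
dequeue(): []
enqueue(43): [43]
dequeue(): []
enqueue(30): [30]
enqueue(70): [30, 70]
dequeue(): [70]
dequeue(): []
enqueue(22): [22]
enqueue(4): [22, 4]
dequeue(): [4]
dequeue(): []

Answer: empty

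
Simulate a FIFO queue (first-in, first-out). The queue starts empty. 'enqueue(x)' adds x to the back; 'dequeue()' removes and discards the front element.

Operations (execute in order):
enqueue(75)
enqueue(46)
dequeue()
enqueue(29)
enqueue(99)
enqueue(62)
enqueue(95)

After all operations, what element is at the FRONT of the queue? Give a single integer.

enqueue(75): queue = [75]
enqueue(46): queue = [75, 46]
dequeue(): queue = [46]
enqueue(29): queue = [46, 29]
enqueue(99): queue = [46, 29, 99]
enqueue(62): queue = [46, 29, 99, 62]
enqueue(95): queue = [46, 29, 99, 62, 95]

Answer: 46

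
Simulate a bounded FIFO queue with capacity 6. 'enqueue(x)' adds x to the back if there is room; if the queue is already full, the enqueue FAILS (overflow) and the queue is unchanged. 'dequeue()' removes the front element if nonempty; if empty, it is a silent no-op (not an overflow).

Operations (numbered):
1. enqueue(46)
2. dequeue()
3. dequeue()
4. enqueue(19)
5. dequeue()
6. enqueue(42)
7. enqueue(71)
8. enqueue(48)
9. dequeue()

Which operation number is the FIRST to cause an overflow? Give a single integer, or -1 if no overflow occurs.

1. enqueue(46): size=1
2. dequeue(): size=0
3. dequeue(): empty, no-op, size=0
4. enqueue(19): size=1
5. dequeue(): size=0
6. enqueue(42): size=1
7. enqueue(71): size=2
8. enqueue(48): size=3
9. dequeue(): size=2

Answer: -1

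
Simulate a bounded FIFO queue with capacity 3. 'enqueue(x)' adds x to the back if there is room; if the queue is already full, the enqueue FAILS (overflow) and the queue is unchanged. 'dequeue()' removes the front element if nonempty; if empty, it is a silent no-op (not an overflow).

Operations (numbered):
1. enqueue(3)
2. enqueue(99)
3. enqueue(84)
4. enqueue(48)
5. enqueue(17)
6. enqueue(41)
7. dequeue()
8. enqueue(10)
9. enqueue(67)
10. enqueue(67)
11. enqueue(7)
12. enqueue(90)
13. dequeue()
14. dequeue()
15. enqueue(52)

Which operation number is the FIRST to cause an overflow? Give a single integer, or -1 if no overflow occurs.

Answer: 4

Derivation:
1. enqueue(3): size=1
2. enqueue(99): size=2
3. enqueue(84): size=3
4. enqueue(48): size=3=cap → OVERFLOW (fail)
5. enqueue(17): size=3=cap → OVERFLOW (fail)
6. enqueue(41): size=3=cap → OVERFLOW (fail)
7. dequeue(): size=2
8. enqueue(10): size=3
9. enqueue(67): size=3=cap → OVERFLOW (fail)
10. enqueue(67): size=3=cap → OVERFLOW (fail)
11. enqueue(7): size=3=cap → OVERFLOW (fail)
12. enqueue(90): size=3=cap → OVERFLOW (fail)
13. dequeue(): size=2
14. dequeue(): size=1
15. enqueue(52): size=2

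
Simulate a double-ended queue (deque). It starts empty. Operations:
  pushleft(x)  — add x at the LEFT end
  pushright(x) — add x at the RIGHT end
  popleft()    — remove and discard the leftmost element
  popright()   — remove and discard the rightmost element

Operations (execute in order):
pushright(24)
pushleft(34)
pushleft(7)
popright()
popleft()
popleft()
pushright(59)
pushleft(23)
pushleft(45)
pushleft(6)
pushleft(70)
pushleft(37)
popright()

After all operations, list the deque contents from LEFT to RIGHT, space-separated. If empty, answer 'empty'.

pushright(24): [24]
pushleft(34): [34, 24]
pushleft(7): [7, 34, 24]
popright(): [7, 34]
popleft(): [34]
popleft(): []
pushright(59): [59]
pushleft(23): [23, 59]
pushleft(45): [45, 23, 59]
pushleft(6): [6, 45, 23, 59]
pushleft(70): [70, 6, 45, 23, 59]
pushleft(37): [37, 70, 6, 45, 23, 59]
popright(): [37, 70, 6, 45, 23]

Answer: 37 70 6 45 23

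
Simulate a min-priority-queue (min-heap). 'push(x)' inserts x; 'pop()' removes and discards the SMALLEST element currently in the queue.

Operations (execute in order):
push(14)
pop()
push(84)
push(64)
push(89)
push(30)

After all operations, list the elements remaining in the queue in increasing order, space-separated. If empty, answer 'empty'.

push(14): heap contents = [14]
pop() → 14: heap contents = []
push(84): heap contents = [84]
push(64): heap contents = [64, 84]
push(89): heap contents = [64, 84, 89]
push(30): heap contents = [30, 64, 84, 89]

Answer: 30 64 84 89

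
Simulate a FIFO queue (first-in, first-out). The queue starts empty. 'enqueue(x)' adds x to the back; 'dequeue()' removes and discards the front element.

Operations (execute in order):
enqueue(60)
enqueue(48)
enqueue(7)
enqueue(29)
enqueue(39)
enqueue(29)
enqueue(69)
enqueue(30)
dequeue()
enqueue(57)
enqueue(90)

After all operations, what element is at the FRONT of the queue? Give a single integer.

enqueue(60): queue = [60]
enqueue(48): queue = [60, 48]
enqueue(7): queue = [60, 48, 7]
enqueue(29): queue = [60, 48, 7, 29]
enqueue(39): queue = [60, 48, 7, 29, 39]
enqueue(29): queue = [60, 48, 7, 29, 39, 29]
enqueue(69): queue = [60, 48, 7, 29, 39, 29, 69]
enqueue(30): queue = [60, 48, 7, 29, 39, 29, 69, 30]
dequeue(): queue = [48, 7, 29, 39, 29, 69, 30]
enqueue(57): queue = [48, 7, 29, 39, 29, 69, 30, 57]
enqueue(90): queue = [48, 7, 29, 39, 29, 69, 30, 57, 90]

Answer: 48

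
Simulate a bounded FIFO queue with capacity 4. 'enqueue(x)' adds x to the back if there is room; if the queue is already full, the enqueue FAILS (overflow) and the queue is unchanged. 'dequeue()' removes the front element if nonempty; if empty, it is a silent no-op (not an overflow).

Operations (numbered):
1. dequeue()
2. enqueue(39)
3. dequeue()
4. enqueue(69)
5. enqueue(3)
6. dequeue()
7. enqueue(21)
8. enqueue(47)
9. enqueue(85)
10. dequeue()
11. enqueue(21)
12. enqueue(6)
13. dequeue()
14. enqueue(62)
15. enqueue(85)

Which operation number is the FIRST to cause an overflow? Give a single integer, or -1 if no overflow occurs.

1. dequeue(): empty, no-op, size=0
2. enqueue(39): size=1
3. dequeue(): size=0
4. enqueue(69): size=1
5. enqueue(3): size=2
6. dequeue(): size=1
7. enqueue(21): size=2
8. enqueue(47): size=3
9. enqueue(85): size=4
10. dequeue(): size=3
11. enqueue(21): size=4
12. enqueue(6): size=4=cap → OVERFLOW (fail)
13. dequeue(): size=3
14. enqueue(62): size=4
15. enqueue(85): size=4=cap → OVERFLOW (fail)

Answer: 12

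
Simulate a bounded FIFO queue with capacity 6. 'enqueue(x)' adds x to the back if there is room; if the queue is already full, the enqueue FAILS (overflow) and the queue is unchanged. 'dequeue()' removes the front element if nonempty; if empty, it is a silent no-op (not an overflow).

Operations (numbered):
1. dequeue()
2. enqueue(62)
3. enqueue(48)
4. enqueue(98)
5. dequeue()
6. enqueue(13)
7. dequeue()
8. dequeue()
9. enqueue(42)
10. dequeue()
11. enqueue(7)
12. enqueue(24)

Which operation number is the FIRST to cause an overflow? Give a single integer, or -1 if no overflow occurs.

1. dequeue(): empty, no-op, size=0
2. enqueue(62): size=1
3. enqueue(48): size=2
4. enqueue(98): size=3
5. dequeue(): size=2
6. enqueue(13): size=3
7. dequeue(): size=2
8. dequeue(): size=1
9. enqueue(42): size=2
10. dequeue(): size=1
11. enqueue(7): size=2
12. enqueue(24): size=3

Answer: -1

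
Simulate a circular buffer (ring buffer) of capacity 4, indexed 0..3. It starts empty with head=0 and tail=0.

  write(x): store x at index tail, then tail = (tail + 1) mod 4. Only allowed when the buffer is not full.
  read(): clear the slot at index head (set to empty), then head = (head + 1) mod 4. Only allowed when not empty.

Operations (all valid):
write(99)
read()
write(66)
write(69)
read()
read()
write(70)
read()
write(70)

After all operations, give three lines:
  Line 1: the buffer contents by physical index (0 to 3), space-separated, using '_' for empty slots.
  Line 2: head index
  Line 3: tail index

write(99): buf=[99 _ _ _], head=0, tail=1, size=1
read(): buf=[_ _ _ _], head=1, tail=1, size=0
write(66): buf=[_ 66 _ _], head=1, tail=2, size=1
write(69): buf=[_ 66 69 _], head=1, tail=3, size=2
read(): buf=[_ _ 69 _], head=2, tail=3, size=1
read(): buf=[_ _ _ _], head=3, tail=3, size=0
write(70): buf=[_ _ _ 70], head=3, tail=0, size=1
read(): buf=[_ _ _ _], head=0, tail=0, size=0
write(70): buf=[70 _ _ _], head=0, tail=1, size=1

Answer: 70 _ _ _
0
1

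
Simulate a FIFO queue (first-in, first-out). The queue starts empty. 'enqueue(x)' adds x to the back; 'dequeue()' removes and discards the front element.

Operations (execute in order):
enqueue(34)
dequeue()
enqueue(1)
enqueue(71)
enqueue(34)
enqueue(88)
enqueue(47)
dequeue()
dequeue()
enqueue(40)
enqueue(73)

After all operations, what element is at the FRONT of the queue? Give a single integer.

Answer: 34

Derivation:
enqueue(34): queue = [34]
dequeue(): queue = []
enqueue(1): queue = [1]
enqueue(71): queue = [1, 71]
enqueue(34): queue = [1, 71, 34]
enqueue(88): queue = [1, 71, 34, 88]
enqueue(47): queue = [1, 71, 34, 88, 47]
dequeue(): queue = [71, 34, 88, 47]
dequeue(): queue = [34, 88, 47]
enqueue(40): queue = [34, 88, 47, 40]
enqueue(73): queue = [34, 88, 47, 40, 73]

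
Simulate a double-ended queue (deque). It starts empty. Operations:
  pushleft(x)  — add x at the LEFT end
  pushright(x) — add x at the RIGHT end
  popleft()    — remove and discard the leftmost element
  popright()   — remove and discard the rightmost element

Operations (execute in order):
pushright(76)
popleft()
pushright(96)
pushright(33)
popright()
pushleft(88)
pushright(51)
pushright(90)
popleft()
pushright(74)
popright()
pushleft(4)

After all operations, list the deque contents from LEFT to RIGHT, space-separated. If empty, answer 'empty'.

pushright(76): [76]
popleft(): []
pushright(96): [96]
pushright(33): [96, 33]
popright(): [96]
pushleft(88): [88, 96]
pushright(51): [88, 96, 51]
pushright(90): [88, 96, 51, 90]
popleft(): [96, 51, 90]
pushright(74): [96, 51, 90, 74]
popright(): [96, 51, 90]
pushleft(4): [4, 96, 51, 90]

Answer: 4 96 51 90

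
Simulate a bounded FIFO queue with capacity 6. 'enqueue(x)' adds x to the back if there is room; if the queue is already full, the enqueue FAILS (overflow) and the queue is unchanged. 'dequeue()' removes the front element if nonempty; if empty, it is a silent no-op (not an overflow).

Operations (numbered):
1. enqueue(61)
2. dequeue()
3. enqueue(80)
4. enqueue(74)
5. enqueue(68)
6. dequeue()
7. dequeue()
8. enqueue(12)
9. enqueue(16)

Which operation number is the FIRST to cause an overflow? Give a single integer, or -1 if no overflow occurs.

Answer: -1

Derivation:
1. enqueue(61): size=1
2. dequeue(): size=0
3. enqueue(80): size=1
4. enqueue(74): size=2
5. enqueue(68): size=3
6. dequeue(): size=2
7. dequeue(): size=1
8. enqueue(12): size=2
9. enqueue(16): size=3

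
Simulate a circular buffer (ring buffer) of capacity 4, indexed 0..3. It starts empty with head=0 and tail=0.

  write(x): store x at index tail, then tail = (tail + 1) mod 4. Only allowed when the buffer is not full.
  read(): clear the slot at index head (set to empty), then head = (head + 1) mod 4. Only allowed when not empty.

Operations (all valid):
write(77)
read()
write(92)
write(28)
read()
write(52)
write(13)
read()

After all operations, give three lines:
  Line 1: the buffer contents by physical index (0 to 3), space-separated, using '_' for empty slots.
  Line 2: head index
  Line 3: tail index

Answer: 13 _ _ 52
3
1

Derivation:
write(77): buf=[77 _ _ _], head=0, tail=1, size=1
read(): buf=[_ _ _ _], head=1, tail=1, size=0
write(92): buf=[_ 92 _ _], head=1, tail=2, size=1
write(28): buf=[_ 92 28 _], head=1, tail=3, size=2
read(): buf=[_ _ 28 _], head=2, tail=3, size=1
write(52): buf=[_ _ 28 52], head=2, tail=0, size=2
write(13): buf=[13 _ 28 52], head=2, tail=1, size=3
read(): buf=[13 _ _ 52], head=3, tail=1, size=2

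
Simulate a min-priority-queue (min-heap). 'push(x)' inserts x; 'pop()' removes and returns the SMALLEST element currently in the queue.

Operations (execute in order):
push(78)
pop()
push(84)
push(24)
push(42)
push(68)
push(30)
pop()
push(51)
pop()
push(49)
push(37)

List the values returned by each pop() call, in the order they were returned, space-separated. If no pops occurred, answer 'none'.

Answer: 78 24 30

Derivation:
push(78): heap contents = [78]
pop() → 78: heap contents = []
push(84): heap contents = [84]
push(24): heap contents = [24, 84]
push(42): heap contents = [24, 42, 84]
push(68): heap contents = [24, 42, 68, 84]
push(30): heap contents = [24, 30, 42, 68, 84]
pop() → 24: heap contents = [30, 42, 68, 84]
push(51): heap contents = [30, 42, 51, 68, 84]
pop() → 30: heap contents = [42, 51, 68, 84]
push(49): heap contents = [42, 49, 51, 68, 84]
push(37): heap contents = [37, 42, 49, 51, 68, 84]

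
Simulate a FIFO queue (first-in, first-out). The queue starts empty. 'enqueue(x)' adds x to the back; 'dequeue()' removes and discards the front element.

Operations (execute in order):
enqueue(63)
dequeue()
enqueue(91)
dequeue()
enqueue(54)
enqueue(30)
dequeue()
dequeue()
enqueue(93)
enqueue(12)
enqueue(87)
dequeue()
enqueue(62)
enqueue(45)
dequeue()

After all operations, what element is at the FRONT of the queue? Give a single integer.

enqueue(63): queue = [63]
dequeue(): queue = []
enqueue(91): queue = [91]
dequeue(): queue = []
enqueue(54): queue = [54]
enqueue(30): queue = [54, 30]
dequeue(): queue = [30]
dequeue(): queue = []
enqueue(93): queue = [93]
enqueue(12): queue = [93, 12]
enqueue(87): queue = [93, 12, 87]
dequeue(): queue = [12, 87]
enqueue(62): queue = [12, 87, 62]
enqueue(45): queue = [12, 87, 62, 45]
dequeue(): queue = [87, 62, 45]

Answer: 87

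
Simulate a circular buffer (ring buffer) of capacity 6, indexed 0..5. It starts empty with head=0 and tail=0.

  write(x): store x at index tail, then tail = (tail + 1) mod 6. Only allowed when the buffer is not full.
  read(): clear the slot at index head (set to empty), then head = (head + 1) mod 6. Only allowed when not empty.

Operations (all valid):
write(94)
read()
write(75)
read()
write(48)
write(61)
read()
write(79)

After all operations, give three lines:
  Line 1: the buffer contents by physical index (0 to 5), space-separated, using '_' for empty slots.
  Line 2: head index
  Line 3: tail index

Answer: _ _ _ 61 79 _
3
5

Derivation:
write(94): buf=[94 _ _ _ _ _], head=0, tail=1, size=1
read(): buf=[_ _ _ _ _ _], head=1, tail=1, size=0
write(75): buf=[_ 75 _ _ _ _], head=1, tail=2, size=1
read(): buf=[_ _ _ _ _ _], head=2, tail=2, size=0
write(48): buf=[_ _ 48 _ _ _], head=2, tail=3, size=1
write(61): buf=[_ _ 48 61 _ _], head=2, tail=4, size=2
read(): buf=[_ _ _ 61 _ _], head=3, tail=4, size=1
write(79): buf=[_ _ _ 61 79 _], head=3, tail=5, size=2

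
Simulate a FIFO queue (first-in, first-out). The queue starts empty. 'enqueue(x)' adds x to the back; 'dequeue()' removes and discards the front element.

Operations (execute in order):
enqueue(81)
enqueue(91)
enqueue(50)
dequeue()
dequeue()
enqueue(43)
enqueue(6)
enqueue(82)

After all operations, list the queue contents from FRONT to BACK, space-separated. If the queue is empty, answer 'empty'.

Answer: 50 43 6 82

Derivation:
enqueue(81): [81]
enqueue(91): [81, 91]
enqueue(50): [81, 91, 50]
dequeue(): [91, 50]
dequeue(): [50]
enqueue(43): [50, 43]
enqueue(6): [50, 43, 6]
enqueue(82): [50, 43, 6, 82]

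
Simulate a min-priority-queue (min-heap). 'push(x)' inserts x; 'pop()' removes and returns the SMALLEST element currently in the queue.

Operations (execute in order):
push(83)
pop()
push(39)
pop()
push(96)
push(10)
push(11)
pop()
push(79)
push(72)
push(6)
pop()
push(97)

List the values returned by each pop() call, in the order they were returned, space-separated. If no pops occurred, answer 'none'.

Answer: 83 39 10 6

Derivation:
push(83): heap contents = [83]
pop() → 83: heap contents = []
push(39): heap contents = [39]
pop() → 39: heap contents = []
push(96): heap contents = [96]
push(10): heap contents = [10, 96]
push(11): heap contents = [10, 11, 96]
pop() → 10: heap contents = [11, 96]
push(79): heap contents = [11, 79, 96]
push(72): heap contents = [11, 72, 79, 96]
push(6): heap contents = [6, 11, 72, 79, 96]
pop() → 6: heap contents = [11, 72, 79, 96]
push(97): heap contents = [11, 72, 79, 96, 97]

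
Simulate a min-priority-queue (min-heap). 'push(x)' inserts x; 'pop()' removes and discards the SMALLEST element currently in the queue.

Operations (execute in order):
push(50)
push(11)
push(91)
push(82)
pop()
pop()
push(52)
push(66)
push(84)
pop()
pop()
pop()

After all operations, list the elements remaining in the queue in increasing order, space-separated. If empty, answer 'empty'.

Answer: 84 91

Derivation:
push(50): heap contents = [50]
push(11): heap contents = [11, 50]
push(91): heap contents = [11, 50, 91]
push(82): heap contents = [11, 50, 82, 91]
pop() → 11: heap contents = [50, 82, 91]
pop() → 50: heap contents = [82, 91]
push(52): heap contents = [52, 82, 91]
push(66): heap contents = [52, 66, 82, 91]
push(84): heap contents = [52, 66, 82, 84, 91]
pop() → 52: heap contents = [66, 82, 84, 91]
pop() → 66: heap contents = [82, 84, 91]
pop() → 82: heap contents = [84, 91]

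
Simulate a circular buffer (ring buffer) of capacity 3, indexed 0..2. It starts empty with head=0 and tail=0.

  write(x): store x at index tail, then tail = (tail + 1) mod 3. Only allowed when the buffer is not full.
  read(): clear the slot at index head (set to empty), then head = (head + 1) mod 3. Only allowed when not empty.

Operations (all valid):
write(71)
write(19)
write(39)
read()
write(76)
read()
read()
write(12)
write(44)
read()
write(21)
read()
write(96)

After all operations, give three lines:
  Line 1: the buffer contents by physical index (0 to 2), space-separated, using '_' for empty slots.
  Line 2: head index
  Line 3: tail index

write(71): buf=[71 _ _], head=0, tail=1, size=1
write(19): buf=[71 19 _], head=0, tail=2, size=2
write(39): buf=[71 19 39], head=0, tail=0, size=3
read(): buf=[_ 19 39], head=1, tail=0, size=2
write(76): buf=[76 19 39], head=1, tail=1, size=3
read(): buf=[76 _ 39], head=2, tail=1, size=2
read(): buf=[76 _ _], head=0, tail=1, size=1
write(12): buf=[76 12 _], head=0, tail=2, size=2
write(44): buf=[76 12 44], head=0, tail=0, size=3
read(): buf=[_ 12 44], head=1, tail=0, size=2
write(21): buf=[21 12 44], head=1, tail=1, size=3
read(): buf=[21 _ 44], head=2, tail=1, size=2
write(96): buf=[21 96 44], head=2, tail=2, size=3

Answer: 21 96 44
2
2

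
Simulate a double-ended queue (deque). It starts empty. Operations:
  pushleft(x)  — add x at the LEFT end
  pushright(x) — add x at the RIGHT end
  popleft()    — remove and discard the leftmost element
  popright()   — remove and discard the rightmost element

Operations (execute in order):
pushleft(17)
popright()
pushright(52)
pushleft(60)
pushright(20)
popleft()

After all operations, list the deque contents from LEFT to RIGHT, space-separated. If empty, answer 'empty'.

Answer: 52 20

Derivation:
pushleft(17): [17]
popright(): []
pushright(52): [52]
pushleft(60): [60, 52]
pushright(20): [60, 52, 20]
popleft(): [52, 20]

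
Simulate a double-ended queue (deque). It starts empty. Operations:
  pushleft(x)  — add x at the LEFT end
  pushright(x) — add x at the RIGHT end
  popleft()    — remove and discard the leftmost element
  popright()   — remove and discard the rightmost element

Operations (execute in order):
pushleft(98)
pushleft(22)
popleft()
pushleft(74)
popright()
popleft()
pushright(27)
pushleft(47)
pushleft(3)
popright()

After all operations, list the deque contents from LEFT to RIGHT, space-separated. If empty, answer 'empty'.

pushleft(98): [98]
pushleft(22): [22, 98]
popleft(): [98]
pushleft(74): [74, 98]
popright(): [74]
popleft(): []
pushright(27): [27]
pushleft(47): [47, 27]
pushleft(3): [3, 47, 27]
popright(): [3, 47]

Answer: 3 47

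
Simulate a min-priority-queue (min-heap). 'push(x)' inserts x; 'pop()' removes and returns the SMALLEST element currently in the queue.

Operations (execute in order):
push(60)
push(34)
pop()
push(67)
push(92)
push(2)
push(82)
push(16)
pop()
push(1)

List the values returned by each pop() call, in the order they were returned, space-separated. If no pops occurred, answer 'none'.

Answer: 34 2

Derivation:
push(60): heap contents = [60]
push(34): heap contents = [34, 60]
pop() → 34: heap contents = [60]
push(67): heap contents = [60, 67]
push(92): heap contents = [60, 67, 92]
push(2): heap contents = [2, 60, 67, 92]
push(82): heap contents = [2, 60, 67, 82, 92]
push(16): heap contents = [2, 16, 60, 67, 82, 92]
pop() → 2: heap contents = [16, 60, 67, 82, 92]
push(1): heap contents = [1, 16, 60, 67, 82, 92]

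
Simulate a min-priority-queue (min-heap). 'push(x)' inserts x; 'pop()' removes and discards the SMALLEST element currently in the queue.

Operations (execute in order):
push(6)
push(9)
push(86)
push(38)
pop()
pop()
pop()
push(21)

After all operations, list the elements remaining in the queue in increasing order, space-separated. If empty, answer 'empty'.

push(6): heap contents = [6]
push(9): heap contents = [6, 9]
push(86): heap contents = [6, 9, 86]
push(38): heap contents = [6, 9, 38, 86]
pop() → 6: heap contents = [9, 38, 86]
pop() → 9: heap contents = [38, 86]
pop() → 38: heap contents = [86]
push(21): heap contents = [21, 86]

Answer: 21 86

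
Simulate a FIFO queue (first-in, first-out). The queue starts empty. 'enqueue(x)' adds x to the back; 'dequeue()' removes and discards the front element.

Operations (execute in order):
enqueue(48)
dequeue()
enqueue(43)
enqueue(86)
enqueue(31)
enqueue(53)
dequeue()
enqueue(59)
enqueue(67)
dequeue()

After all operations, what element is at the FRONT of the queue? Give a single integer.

enqueue(48): queue = [48]
dequeue(): queue = []
enqueue(43): queue = [43]
enqueue(86): queue = [43, 86]
enqueue(31): queue = [43, 86, 31]
enqueue(53): queue = [43, 86, 31, 53]
dequeue(): queue = [86, 31, 53]
enqueue(59): queue = [86, 31, 53, 59]
enqueue(67): queue = [86, 31, 53, 59, 67]
dequeue(): queue = [31, 53, 59, 67]

Answer: 31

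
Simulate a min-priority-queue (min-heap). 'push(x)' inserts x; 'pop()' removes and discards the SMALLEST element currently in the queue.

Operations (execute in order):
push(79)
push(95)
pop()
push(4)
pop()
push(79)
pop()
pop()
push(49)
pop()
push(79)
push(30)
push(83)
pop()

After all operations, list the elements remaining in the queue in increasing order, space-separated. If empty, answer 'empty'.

Answer: 79 83

Derivation:
push(79): heap contents = [79]
push(95): heap contents = [79, 95]
pop() → 79: heap contents = [95]
push(4): heap contents = [4, 95]
pop() → 4: heap contents = [95]
push(79): heap contents = [79, 95]
pop() → 79: heap contents = [95]
pop() → 95: heap contents = []
push(49): heap contents = [49]
pop() → 49: heap contents = []
push(79): heap contents = [79]
push(30): heap contents = [30, 79]
push(83): heap contents = [30, 79, 83]
pop() → 30: heap contents = [79, 83]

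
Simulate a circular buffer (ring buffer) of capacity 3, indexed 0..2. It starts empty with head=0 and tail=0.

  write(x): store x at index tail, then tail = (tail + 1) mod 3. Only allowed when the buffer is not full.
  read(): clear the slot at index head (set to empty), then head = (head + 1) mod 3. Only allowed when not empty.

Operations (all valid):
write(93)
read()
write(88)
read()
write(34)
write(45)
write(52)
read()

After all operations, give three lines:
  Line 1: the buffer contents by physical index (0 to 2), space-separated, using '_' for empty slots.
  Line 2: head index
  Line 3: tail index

Answer: 45 52 _
0
2

Derivation:
write(93): buf=[93 _ _], head=0, tail=1, size=1
read(): buf=[_ _ _], head=1, tail=1, size=0
write(88): buf=[_ 88 _], head=1, tail=2, size=1
read(): buf=[_ _ _], head=2, tail=2, size=0
write(34): buf=[_ _ 34], head=2, tail=0, size=1
write(45): buf=[45 _ 34], head=2, tail=1, size=2
write(52): buf=[45 52 34], head=2, tail=2, size=3
read(): buf=[45 52 _], head=0, tail=2, size=2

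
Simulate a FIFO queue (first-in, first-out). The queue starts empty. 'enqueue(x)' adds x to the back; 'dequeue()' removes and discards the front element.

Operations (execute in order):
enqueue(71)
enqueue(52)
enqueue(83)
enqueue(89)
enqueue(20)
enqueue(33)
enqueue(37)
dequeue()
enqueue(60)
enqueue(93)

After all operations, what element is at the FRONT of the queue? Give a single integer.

Answer: 52

Derivation:
enqueue(71): queue = [71]
enqueue(52): queue = [71, 52]
enqueue(83): queue = [71, 52, 83]
enqueue(89): queue = [71, 52, 83, 89]
enqueue(20): queue = [71, 52, 83, 89, 20]
enqueue(33): queue = [71, 52, 83, 89, 20, 33]
enqueue(37): queue = [71, 52, 83, 89, 20, 33, 37]
dequeue(): queue = [52, 83, 89, 20, 33, 37]
enqueue(60): queue = [52, 83, 89, 20, 33, 37, 60]
enqueue(93): queue = [52, 83, 89, 20, 33, 37, 60, 93]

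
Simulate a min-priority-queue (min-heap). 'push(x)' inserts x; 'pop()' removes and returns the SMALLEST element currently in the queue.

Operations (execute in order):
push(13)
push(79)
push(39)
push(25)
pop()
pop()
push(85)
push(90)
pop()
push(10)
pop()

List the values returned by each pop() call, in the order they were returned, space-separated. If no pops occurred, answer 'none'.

Answer: 13 25 39 10

Derivation:
push(13): heap contents = [13]
push(79): heap contents = [13, 79]
push(39): heap contents = [13, 39, 79]
push(25): heap contents = [13, 25, 39, 79]
pop() → 13: heap contents = [25, 39, 79]
pop() → 25: heap contents = [39, 79]
push(85): heap contents = [39, 79, 85]
push(90): heap contents = [39, 79, 85, 90]
pop() → 39: heap contents = [79, 85, 90]
push(10): heap contents = [10, 79, 85, 90]
pop() → 10: heap contents = [79, 85, 90]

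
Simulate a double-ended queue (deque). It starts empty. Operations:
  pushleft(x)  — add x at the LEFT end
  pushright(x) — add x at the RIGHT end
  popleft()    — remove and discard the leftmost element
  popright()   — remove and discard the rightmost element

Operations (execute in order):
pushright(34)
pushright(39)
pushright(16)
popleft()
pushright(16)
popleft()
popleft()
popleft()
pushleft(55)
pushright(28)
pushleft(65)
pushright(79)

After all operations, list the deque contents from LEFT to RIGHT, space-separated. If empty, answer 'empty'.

pushright(34): [34]
pushright(39): [34, 39]
pushright(16): [34, 39, 16]
popleft(): [39, 16]
pushright(16): [39, 16, 16]
popleft(): [16, 16]
popleft(): [16]
popleft(): []
pushleft(55): [55]
pushright(28): [55, 28]
pushleft(65): [65, 55, 28]
pushright(79): [65, 55, 28, 79]

Answer: 65 55 28 79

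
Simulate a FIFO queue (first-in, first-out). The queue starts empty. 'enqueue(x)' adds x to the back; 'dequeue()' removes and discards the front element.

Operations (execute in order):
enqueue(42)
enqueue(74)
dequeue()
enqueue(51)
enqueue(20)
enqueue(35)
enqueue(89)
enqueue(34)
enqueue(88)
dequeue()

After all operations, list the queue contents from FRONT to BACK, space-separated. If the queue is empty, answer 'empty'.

Answer: 51 20 35 89 34 88

Derivation:
enqueue(42): [42]
enqueue(74): [42, 74]
dequeue(): [74]
enqueue(51): [74, 51]
enqueue(20): [74, 51, 20]
enqueue(35): [74, 51, 20, 35]
enqueue(89): [74, 51, 20, 35, 89]
enqueue(34): [74, 51, 20, 35, 89, 34]
enqueue(88): [74, 51, 20, 35, 89, 34, 88]
dequeue(): [51, 20, 35, 89, 34, 88]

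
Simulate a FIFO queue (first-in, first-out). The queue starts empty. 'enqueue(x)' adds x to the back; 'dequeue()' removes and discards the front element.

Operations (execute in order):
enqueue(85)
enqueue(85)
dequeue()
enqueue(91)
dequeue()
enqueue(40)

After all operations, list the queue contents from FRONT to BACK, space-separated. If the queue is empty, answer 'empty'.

enqueue(85): [85]
enqueue(85): [85, 85]
dequeue(): [85]
enqueue(91): [85, 91]
dequeue(): [91]
enqueue(40): [91, 40]

Answer: 91 40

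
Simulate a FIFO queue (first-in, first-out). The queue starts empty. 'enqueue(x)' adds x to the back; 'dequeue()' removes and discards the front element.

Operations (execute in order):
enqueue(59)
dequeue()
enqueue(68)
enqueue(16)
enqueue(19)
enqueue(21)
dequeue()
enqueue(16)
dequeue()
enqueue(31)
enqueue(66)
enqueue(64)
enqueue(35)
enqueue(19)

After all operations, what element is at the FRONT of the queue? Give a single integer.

enqueue(59): queue = [59]
dequeue(): queue = []
enqueue(68): queue = [68]
enqueue(16): queue = [68, 16]
enqueue(19): queue = [68, 16, 19]
enqueue(21): queue = [68, 16, 19, 21]
dequeue(): queue = [16, 19, 21]
enqueue(16): queue = [16, 19, 21, 16]
dequeue(): queue = [19, 21, 16]
enqueue(31): queue = [19, 21, 16, 31]
enqueue(66): queue = [19, 21, 16, 31, 66]
enqueue(64): queue = [19, 21, 16, 31, 66, 64]
enqueue(35): queue = [19, 21, 16, 31, 66, 64, 35]
enqueue(19): queue = [19, 21, 16, 31, 66, 64, 35, 19]

Answer: 19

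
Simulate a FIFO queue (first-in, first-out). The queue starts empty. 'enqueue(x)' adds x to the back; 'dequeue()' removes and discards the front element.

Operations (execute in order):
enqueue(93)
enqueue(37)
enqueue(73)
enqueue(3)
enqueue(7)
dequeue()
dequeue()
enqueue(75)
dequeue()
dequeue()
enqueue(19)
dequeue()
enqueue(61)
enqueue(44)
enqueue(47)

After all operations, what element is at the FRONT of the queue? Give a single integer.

Answer: 75

Derivation:
enqueue(93): queue = [93]
enqueue(37): queue = [93, 37]
enqueue(73): queue = [93, 37, 73]
enqueue(3): queue = [93, 37, 73, 3]
enqueue(7): queue = [93, 37, 73, 3, 7]
dequeue(): queue = [37, 73, 3, 7]
dequeue(): queue = [73, 3, 7]
enqueue(75): queue = [73, 3, 7, 75]
dequeue(): queue = [3, 7, 75]
dequeue(): queue = [7, 75]
enqueue(19): queue = [7, 75, 19]
dequeue(): queue = [75, 19]
enqueue(61): queue = [75, 19, 61]
enqueue(44): queue = [75, 19, 61, 44]
enqueue(47): queue = [75, 19, 61, 44, 47]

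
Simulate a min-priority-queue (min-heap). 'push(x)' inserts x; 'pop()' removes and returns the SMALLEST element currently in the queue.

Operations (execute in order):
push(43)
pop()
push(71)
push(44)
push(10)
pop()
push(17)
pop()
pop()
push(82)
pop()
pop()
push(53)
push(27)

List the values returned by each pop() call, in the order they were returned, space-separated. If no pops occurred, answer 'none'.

push(43): heap contents = [43]
pop() → 43: heap contents = []
push(71): heap contents = [71]
push(44): heap contents = [44, 71]
push(10): heap contents = [10, 44, 71]
pop() → 10: heap contents = [44, 71]
push(17): heap contents = [17, 44, 71]
pop() → 17: heap contents = [44, 71]
pop() → 44: heap contents = [71]
push(82): heap contents = [71, 82]
pop() → 71: heap contents = [82]
pop() → 82: heap contents = []
push(53): heap contents = [53]
push(27): heap contents = [27, 53]

Answer: 43 10 17 44 71 82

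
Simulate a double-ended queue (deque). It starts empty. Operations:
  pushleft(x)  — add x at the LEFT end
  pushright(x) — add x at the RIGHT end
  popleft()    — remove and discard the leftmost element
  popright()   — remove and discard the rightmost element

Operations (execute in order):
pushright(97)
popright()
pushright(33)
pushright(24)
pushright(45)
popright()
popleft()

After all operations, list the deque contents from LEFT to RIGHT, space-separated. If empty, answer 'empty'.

pushright(97): [97]
popright(): []
pushright(33): [33]
pushright(24): [33, 24]
pushright(45): [33, 24, 45]
popright(): [33, 24]
popleft(): [24]

Answer: 24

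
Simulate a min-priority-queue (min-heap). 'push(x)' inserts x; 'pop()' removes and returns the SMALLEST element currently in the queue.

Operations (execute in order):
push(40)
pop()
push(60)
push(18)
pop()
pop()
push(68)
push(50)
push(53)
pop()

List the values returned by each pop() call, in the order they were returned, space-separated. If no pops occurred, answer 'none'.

Answer: 40 18 60 50

Derivation:
push(40): heap contents = [40]
pop() → 40: heap contents = []
push(60): heap contents = [60]
push(18): heap contents = [18, 60]
pop() → 18: heap contents = [60]
pop() → 60: heap contents = []
push(68): heap contents = [68]
push(50): heap contents = [50, 68]
push(53): heap contents = [50, 53, 68]
pop() → 50: heap contents = [53, 68]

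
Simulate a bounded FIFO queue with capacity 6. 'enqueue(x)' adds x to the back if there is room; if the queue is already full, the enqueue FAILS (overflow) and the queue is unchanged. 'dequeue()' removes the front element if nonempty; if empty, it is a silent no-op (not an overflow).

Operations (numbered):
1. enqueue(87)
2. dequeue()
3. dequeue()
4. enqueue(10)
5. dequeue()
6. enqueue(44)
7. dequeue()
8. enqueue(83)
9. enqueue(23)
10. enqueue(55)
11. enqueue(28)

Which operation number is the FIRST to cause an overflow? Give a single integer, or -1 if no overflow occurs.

1. enqueue(87): size=1
2. dequeue(): size=0
3. dequeue(): empty, no-op, size=0
4. enqueue(10): size=1
5. dequeue(): size=0
6. enqueue(44): size=1
7. dequeue(): size=0
8. enqueue(83): size=1
9. enqueue(23): size=2
10. enqueue(55): size=3
11. enqueue(28): size=4

Answer: -1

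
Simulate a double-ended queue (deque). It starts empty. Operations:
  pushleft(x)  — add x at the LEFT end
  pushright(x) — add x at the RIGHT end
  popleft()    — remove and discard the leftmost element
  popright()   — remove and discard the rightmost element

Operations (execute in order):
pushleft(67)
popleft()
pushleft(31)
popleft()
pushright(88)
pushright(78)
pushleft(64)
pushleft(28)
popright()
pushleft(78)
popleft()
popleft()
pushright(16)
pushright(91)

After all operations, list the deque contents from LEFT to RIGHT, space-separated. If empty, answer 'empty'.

pushleft(67): [67]
popleft(): []
pushleft(31): [31]
popleft(): []
pushright(88): [88]
pushright(78): [88, 78]
pushleft(64): [64, 88, 78]
pushleft(28): [28, 64, 88, 78]
popright(): [28, 64, 88]
pushleft(78): [78, 28, 64, 88]
popleft(): [28, 64, 88]
popleft(): [64, 88]
pushright(16): [64, 88, 16]
pushright(91): [64, 88, 16, 91]

Answer: 64 88 16 91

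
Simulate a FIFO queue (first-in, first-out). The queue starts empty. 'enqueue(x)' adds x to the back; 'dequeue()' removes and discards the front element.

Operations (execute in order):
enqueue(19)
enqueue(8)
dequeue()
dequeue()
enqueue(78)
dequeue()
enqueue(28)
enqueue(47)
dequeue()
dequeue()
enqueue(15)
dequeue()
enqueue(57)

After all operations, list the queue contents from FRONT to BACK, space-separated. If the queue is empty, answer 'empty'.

Answer: 57

Derivation:
enqueue(19): [19]
enqueue(8): [19, 8]
dequeue(): [8]
dequeue(): []
enqueue(78): [78]
dequeue(): []
enqueue(28): [28]
enqueue(47): [28, 47]
dequeue(): [47]
dequeue(): []
enqueue(15): [15]
dequeue(): []
enqueue(57): [57]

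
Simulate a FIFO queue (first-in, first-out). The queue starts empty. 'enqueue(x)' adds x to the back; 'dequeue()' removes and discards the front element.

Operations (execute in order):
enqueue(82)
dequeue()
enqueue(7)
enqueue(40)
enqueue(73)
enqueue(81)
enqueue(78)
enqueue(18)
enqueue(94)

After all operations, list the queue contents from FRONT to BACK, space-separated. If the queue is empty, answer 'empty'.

enqueue(82): [82]
dequeue(): []
enqueue(7): [7]
enqueue(40): [7, 40]
enqueue(73): [7, 40, 73]
enqueue(81): [7, 40, 73, 81]
enqueue(78): [7, 40, 73, 81, 78]
enqueue(18): [7, 40, 73, 81, 78, 18]
enqueue(94): [7, 40, 73, 81, 78, 18, 94]

Answer: 7 40 73 81 78 18 94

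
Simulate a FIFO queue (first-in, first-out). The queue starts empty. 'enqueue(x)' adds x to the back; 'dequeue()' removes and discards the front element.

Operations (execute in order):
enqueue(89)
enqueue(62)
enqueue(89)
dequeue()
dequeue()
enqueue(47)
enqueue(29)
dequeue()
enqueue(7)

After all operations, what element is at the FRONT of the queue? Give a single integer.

enqueue(89): queue = [89]
enqueue(62): queue = [89, 62]
enqueue(89): queue = [89, 62, 89]
dequeue(): queue = [62, 89]
dequeue(): queue = [89]
enqueue(47): queue = [89, 47]
enqueue(29): queue = [89, 47, 29]
dequeue(): queue = [47, 29]
enqueue(7): queue = [47, 29, 7]

Answer: 47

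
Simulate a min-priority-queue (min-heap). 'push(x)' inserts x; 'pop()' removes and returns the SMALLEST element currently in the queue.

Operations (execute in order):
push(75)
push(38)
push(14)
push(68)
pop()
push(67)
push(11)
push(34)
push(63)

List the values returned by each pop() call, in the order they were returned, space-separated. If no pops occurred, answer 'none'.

push(75): heap contents = [75]
push(38): heap contents = [38, 75]
push(14): heap contents = [14, 38, 75]
push(68): heap contents = [14, 38, 68, 75]
pop() → 14: heap contents = [38, 68, 75]
push(67): heap contents = [38, 67, 68, 75]
push(11): heap contents = [11, 38, 67, 68, 75]
push(34): heap contents = [11, 34, 38, 67, 68, 75]
push(63): heap contents = [11, 34, 38, 63, 67, 68, 75]

Answer: 14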